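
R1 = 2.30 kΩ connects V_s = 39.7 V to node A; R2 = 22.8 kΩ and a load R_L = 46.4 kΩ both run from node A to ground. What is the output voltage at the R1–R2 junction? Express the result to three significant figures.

V_out ≈ 34.5 V

R2 ‖ R_L = (22.8 × 46.4)/(22.8 + 46.4) = 15.29 kΩ.
Voltage divider with the loaded lower leg: V_out = 39.7 × 15.29/(2.30 + 15.29) = 39.7 × 0.8692 = 34.51 V.
(Unloaded it would be 36.1 V; the load pulls it down.)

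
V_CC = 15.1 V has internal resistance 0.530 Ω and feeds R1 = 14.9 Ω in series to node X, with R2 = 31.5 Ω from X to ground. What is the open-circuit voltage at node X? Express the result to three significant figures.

V_th ≈ 10.1 V

R1' = 0.530 + 14.9 = 15.43 Ω (source resistance + R1).
V_th is the unloaded tap voltage: V_CC · R2/(R1'+R2) = 15.1 × 0.6712 = 10.14 V.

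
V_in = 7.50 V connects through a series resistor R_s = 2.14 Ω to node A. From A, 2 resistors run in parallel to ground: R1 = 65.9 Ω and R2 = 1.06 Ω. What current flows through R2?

Equivalent of the parallel group: R_p = 1.043 Ω.
V_A = 7.50 × 1.043/3.183 = 2.458 V.
Branch current I = V_A/R2 = 2.458/1.06 = 2.319 A.

I ≈ 2.32 A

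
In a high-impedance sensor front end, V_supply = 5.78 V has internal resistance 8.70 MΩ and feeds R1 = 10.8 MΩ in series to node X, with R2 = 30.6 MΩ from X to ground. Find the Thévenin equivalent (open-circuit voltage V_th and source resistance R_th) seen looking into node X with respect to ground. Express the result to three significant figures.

R1' = 8.70 + 10.8 = 19.50 MΩ (source resistance + R1).
V_th is the unloaded tap voltage: V_supply · R2/(R1'+R2) = 5.78 × 0.6108 = 3.530 V.
Looking into X with the source shorted: R_th = R1'·R2/(R1'+R2) = 19.50 × 30.6/50.10 = 11.91 MΩ.

V_th ≈ 3.53 V, R_th ≈ 11.9 MΩ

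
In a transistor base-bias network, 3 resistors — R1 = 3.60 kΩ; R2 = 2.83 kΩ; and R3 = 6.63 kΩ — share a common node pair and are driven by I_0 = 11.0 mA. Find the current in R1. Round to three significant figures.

Conductances: ΣG = 1/3.60 + 1/2.83 + 1/6.63 = 0.7820 (1/kΩ).
R1 takes the fraction G_k/ΣG = 0.2778/0.7820 = 0.3552, so I = 11.0 × 0.3552 = 3.908 mA.

I ≈ 3.91 mA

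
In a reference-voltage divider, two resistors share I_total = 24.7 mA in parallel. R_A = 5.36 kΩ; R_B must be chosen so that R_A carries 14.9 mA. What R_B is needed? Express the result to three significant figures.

R_B ≈ 8.15 kΩ

Two-branch current divider: I_A = I_total · R_B/(R_A + R_B).
14.9/24.7 = R_B/(R_A + R_B) → R_B = R_A · (0.6032)/(1 − 0.6032) = 5.36 × 1.520 = 8.149 kΩ.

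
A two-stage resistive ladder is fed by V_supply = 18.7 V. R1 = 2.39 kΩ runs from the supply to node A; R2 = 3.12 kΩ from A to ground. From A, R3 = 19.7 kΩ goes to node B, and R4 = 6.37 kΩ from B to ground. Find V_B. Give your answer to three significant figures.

V_B ≈ 2.46 V

Node A sees R2 in parallel with the series input of stage 2, R3 + R4 = 26.07 kΩ.
Effective lower resistance at A: R2 ‖ 26.07 = 2.787 kΩ.
So V_A = 18.7 × 0.5383 = 10.07 V.
Then the unloaded second divider: V_B = V_A × R4/(R3+R4) = 10.07 × 0.2443 = 2.460 V.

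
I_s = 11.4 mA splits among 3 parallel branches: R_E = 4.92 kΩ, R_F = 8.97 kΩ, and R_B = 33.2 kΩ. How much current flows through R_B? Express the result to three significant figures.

I ≈ 0.996 mA

Total conductance ΣG = 1/4.92 + 1/8.97 + 1/33.2 = 0.3449 (units of 1/kΩ).
Current divider: I(R_B) = I_s · G_k/ΣG = 11.4 × (0.03012/0.3449) = 11.4 × 0.08734 = 0.9957 mA.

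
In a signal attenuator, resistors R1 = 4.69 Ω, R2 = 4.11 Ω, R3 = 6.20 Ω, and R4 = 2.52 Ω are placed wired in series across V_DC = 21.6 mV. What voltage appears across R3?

V ≈ 7.64 mV

Series total: ΣR = 4.69 + 4.11 + 6.20 + 2.52 = 17.52 Ω.
V = V_DC · R/ΣR = 21.6 × 0.3539 = 7.644 mV.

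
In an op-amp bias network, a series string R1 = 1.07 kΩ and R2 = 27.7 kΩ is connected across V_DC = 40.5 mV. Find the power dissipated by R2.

P ≈ 54.9 nW

ΣR = 28.77 kΩ → I = 40.5/28.77 = 1.408 µA.
P(R2) = I²·R2 = (1.408)² × 27.7 = 54.89 nW.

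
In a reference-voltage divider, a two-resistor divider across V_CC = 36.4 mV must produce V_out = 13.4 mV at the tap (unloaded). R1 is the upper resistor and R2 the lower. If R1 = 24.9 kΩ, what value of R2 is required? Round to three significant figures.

Required fraction k = V_out/V_CC = 0.3681.
So R2 = R1 · V_out/(V_CC − V_out) = 24.9 × 13.4/(36.4 − 13.4) = 24.9 × 0.5826 = 14.51 kΩ.

R2 ≈ 14.5 kΩ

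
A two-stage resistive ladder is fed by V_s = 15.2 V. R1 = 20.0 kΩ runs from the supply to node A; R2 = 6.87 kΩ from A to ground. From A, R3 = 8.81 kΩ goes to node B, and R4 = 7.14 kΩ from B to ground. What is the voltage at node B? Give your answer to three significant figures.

V_B ≈ 1.32 V

Looking into the second stage from A: R3 + R4 = 15.95 kΩ appears in parallel with R2.
R2 ‖ (R3+R4) = 4.802 kΩ.
First divider: V_A = V_s · 4.802/(20.0 + 4.802) = 2.943 V.
Stage 2 is unloaded, so V_B = V_A · R4/(R3+R4) = 2.943 × 7.14/15.95 = 1.317 V.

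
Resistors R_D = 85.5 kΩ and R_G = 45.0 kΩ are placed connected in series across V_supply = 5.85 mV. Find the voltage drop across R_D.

Series total: ΣR = 85.5 + 45.0 = 130.5 kΩ.
Voltage divider: V = V_supply · (85.50 / 130.5) = 5.85 × 0.6552 = 3.833 mV.

V ≈ 3.83 mV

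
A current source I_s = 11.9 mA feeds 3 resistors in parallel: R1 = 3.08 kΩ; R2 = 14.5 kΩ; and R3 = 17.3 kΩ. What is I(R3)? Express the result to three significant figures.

I ≈ 1.52 mA

Conductances: ΣG = 1/3.08 + 1/14.5 + 1/17.3 = 0.4514 (1/kΩ).
Current divider: I(R3) = I_s · G_k/ΣG = 11.9 × (0.05780/0.4514) = 11.9 × 0.1280 = 1.524 mA.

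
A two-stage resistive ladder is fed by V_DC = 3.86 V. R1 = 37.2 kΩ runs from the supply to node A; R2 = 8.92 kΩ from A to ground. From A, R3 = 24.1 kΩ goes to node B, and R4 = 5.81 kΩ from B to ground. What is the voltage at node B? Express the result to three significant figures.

V_B ≈ 0.117 V

Looking into the second stage from A: R3 + R4 = 29.91 kΩ appears in parallel with R2.
R2 ‖ (R3+R4) = 6.871 kΩ.
First divider: V_A = V_DC · 6.871/(37.2 + 6.871) = 0.6018 V.
Then the unloaded second divider: V_B = V_A × R4/(R3+R4) = 0.6018 × 0.1942 = 0.1169 V.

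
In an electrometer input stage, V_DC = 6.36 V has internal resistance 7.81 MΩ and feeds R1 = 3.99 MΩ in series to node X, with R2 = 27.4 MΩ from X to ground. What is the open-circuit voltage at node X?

V_th ≈ 4.45 V

R1' = 7.81 + 3.99 = 11.80 MΩ (source resistance + R1).
With X open, the divider is unloaded: V_th = 6.36 × 27.4/39.20 = 4.446 V.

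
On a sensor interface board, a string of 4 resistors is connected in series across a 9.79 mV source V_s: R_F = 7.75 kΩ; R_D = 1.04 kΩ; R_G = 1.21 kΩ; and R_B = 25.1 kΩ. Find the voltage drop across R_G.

Total series resistance ΣR = 7.75 + 1.04 + 1.21 + 25.1 = 35.10 kΩ.
Voltage divider: V = V_s · (1.210 / 35.10) = 9.79 × 0.03447 = 0.3375 mV.

V ≈ 0.337 mV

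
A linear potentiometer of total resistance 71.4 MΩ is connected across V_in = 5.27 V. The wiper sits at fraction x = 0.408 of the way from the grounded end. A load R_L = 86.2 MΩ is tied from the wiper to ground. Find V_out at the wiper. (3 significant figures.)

The pot divides into 42.27 MΩ above the wiper and 29.13 MΩ below.
(x·R_p) ‖ R_L = 21.77 MΩ.
Then V_out = V_in · 21.77/(42.27 + 21.77) = 1.792 V.

V_out ≈ 1.79 V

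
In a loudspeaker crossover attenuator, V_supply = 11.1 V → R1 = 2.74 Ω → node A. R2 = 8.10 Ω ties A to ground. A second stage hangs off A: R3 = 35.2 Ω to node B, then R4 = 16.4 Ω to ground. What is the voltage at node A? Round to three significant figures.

Node A sees R2 in parallel with the series input of stage 2, R3 + R4 = 51.60 Ω.
R2 ‖ (R3+R4) = 7.001 Ω.
V_A = 11.1 × 7.001/(2.74 + 7.001) = 7.978 V.

V_A ≈ 7.98 V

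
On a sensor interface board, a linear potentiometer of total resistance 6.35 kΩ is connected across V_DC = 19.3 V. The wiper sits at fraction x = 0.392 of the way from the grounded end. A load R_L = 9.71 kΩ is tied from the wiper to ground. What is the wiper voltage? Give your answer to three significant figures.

Split the track: R_lower = x·R_p = 2.489 kΩ, R_upper = (1−x)·R_p = 3.861 kΩ.
Lower segment in parallel with the load: 2.489 ‖ 9.71 = 1.981 kΩ.
Then V_out = V_DC · 1.981/(3.861 + 1.981) = 6.545 V.
(Unloaded: V_out = x·V_DC = 7.57 V.)

V_out ≈ 6.55 V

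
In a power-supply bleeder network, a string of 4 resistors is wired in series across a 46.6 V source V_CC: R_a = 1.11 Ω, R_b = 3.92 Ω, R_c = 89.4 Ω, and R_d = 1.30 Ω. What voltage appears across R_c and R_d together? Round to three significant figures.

ΣR = 1.11 + 3.92 + 89.4 + 1.30 = 95.73 Ω.
R_{R_c..R_d} = 89.4 + 1.30 = 90.70 Ω.
By the voltage-divider rule, V = 46.6 × 90.70/95.73 = 44.15 V.

V ≈ 44.2 V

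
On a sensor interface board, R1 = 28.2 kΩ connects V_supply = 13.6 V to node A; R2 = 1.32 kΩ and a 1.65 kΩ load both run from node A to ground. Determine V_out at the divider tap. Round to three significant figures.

V_out ≈ 0.345 V

R2 ‖ R_L = (1.32 × 1.65)/(1.32 + 1.65) = 0.7333 kΩ.
Now apply the divider: V_out = 13.6 × 0.02535 = 0.3447 V.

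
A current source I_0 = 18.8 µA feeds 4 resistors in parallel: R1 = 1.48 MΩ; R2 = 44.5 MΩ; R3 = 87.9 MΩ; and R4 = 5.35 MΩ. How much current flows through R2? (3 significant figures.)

I ≈ 0.471 µA

Total conductance ΣG = 1/1.48 + 1/44.5 + 1/87.9 + 1/5.35 = 0.8964 (units of 1/MΩ).
R2 takes the fraction G_k/ΣG = 0.02247/0.8964 = 0.02507, so I = 18.8 × 0.02507 = 0.4713 µA.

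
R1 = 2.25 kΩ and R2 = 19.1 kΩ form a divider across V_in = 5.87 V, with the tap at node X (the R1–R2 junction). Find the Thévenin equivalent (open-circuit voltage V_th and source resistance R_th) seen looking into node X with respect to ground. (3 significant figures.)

With X open, the divider is unloaded: V_th = 5.87 × 19.1/21.35 = 5.251 V.
Zeroing V_in shorts the top of R1 to ground, so R_th = R1 ‖ R2 = 2.013 kΩ.

V_th ≈ 5.25 V, R_th ≈ 2.01 kΩ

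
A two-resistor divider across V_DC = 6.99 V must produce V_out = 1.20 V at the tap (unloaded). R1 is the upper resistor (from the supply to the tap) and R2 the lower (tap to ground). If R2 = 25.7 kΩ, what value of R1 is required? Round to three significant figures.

R1 ≈ 124 kΩ

The divider ratio is R2/(R1+R2) = 1.20/6.99 = 0.1717.
R1 = R2·(1/k − 1) = 25.7 × 4.825 = 124.0 kΩ.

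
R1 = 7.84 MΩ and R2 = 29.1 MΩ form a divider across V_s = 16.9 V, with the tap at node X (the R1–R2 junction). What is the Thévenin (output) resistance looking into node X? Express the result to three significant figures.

R_th ≈ 6.18 MΩ

With V_s suppressed (replaced by a short), R_th = R1 ‖ R2 = (7.840 × 29.1)/(7.840 + 29.1) = 6.176 MΩ.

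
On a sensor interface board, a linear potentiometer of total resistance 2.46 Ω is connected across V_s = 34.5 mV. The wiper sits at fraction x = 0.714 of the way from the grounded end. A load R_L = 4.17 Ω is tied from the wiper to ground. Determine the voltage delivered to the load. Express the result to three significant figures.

The pot divides into 0.7036 Ω above the wiper and 1.756 Ω below.
(x·R_p) ‖ R_L = 1.236 Ω.
V_out = 34.5 × 1.236/(0.7036 + 1.236) = 21.98 mV.

V_out ≈ 22.0 mV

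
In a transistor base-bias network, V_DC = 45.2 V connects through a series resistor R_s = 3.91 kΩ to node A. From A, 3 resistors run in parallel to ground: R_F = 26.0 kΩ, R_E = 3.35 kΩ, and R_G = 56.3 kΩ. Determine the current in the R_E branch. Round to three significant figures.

Equivalent of the parallel group: R_p = 2.819 kΩ.
Node voltage V_A = V_DC · R_p/(R_s + R_p) = 45.2 × 0.4189 = 18.94 V.
I(R_E) = V_A / R_E = 18.94/3.35 = 5.653 mA.

I ≈ 5.65 mA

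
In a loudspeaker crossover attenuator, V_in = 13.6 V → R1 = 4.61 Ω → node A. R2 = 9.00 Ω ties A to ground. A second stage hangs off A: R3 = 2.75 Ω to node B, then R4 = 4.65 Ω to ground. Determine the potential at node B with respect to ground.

V_B ≈ 4.00 V

Node A sees R2 in parallel with the series input of stage 2, R3 + R4 = 7.400 Ω.
R2 ‖ (R3+R4) = 4.061 Ω.
V_A = 13.6 × 4.061/(4.61 + 4.061) = 6.369 V.
V_B = V_A × 0.6284 = 4.002 V.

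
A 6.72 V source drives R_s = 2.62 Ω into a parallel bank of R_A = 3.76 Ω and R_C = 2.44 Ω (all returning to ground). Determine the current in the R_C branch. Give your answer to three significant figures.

I ≈ 0.994 A

Parallel bank: R_p = 1/(1/3.76 + 1/2.44) = 1.480 Ω.
V_A = 6.72 × 1.480/4.100 = 2.425 V.
Branch current I = V_A/R_C = 2.425/2.44 = 0.9941 A.
(Check via current divider: I_total = 1.639 A; share G_k/ΣG = 0.6065 → same result.)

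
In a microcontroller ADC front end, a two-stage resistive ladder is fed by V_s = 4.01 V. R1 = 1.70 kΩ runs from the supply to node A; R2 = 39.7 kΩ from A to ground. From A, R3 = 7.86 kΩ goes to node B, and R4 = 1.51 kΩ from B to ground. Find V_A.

V_A ≈ 3.28 V

Node A sees R2 in parallel with the series input of stage 2, R3 + R4 = 9.370 kΩ.
R2 ‖ (R3+R4) = 7.581 kΩ.
First divider: V_A = V_s · 7.581/(1.70 + 7.581) = 3.275 V.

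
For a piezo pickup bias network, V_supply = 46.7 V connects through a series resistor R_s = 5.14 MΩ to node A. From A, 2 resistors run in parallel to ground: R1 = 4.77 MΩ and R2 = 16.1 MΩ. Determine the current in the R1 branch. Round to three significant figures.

Combine the parallel branches: R_p = (1/4.77 + 1/16.1)⁻¹ = 3.680 MΩ.
V_A = 46.7 × 3.680/8.820 = 19.48 V.
Branch current I = V_A/R1 = 19.48/4.77 = 4.085 µA.
(Equivalently: I_total = 5.295 µA, then current-divider fraction G_k/ΣG = 0.7714.)

I ≈ 4.08 µA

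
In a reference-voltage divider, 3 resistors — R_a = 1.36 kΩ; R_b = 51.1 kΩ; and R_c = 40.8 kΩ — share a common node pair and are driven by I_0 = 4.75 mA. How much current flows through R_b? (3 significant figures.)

I ≈ 0.119 mA

Total conductance ΣG = 1/1.36 + 1/51.1 + 1/40.8 = 0.7794 (units of 1/kΩ).
Current divider: I(R_b) = I_0 · G_k/ΣG = 4.75 × (0.01957/0.7794) = 4.75 × 0.02511 = 0.1193 mA.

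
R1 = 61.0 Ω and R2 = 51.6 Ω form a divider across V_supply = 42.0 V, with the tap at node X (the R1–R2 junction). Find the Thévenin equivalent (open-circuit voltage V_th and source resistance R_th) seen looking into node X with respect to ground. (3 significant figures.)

Open-circuit (no load on X): V_th = V_supply · R2/(R1 + R2) = 42.0 × 51.6/(61.00 + 51.6) = 19.25 V.
Zeroing V_supply shorts the top of R1 to ground, so R_th = R1 ‖ R2 = 27.95 Ω.

V_th ≈ 19.2 V, R_th ≈ 28.0 Ω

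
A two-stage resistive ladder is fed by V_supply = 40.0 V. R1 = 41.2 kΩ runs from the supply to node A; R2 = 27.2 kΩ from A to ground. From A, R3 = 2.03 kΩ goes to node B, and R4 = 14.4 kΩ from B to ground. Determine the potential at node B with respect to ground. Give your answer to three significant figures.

V_B ≈ 6.98 V

The second stage (R3 + R4 = 16.43 kΩ) loads node A in parallel with R2.
Effective lower resistance at A: R2 ‖ 16.43 = 10.24 kΩ.
V_A = 40.0 × 10.24/(41.2 + 10.24) = 7.964 V.
Then the unloaded second divider: V_B = V_A × R4/(R3+R4) = 7.964 × 0.8764 = 6.980 V.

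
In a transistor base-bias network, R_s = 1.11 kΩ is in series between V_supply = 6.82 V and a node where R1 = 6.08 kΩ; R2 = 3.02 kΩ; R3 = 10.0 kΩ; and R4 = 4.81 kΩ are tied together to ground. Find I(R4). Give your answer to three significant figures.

Equivalent of the parallel group: R_p = 1.245 kΩ.
V_A by voltage divider: V_A = 6.82 × 1.245/(1.11 + 1.245) = 3.605 V.
I(R4) = V_A / R4 = 3.605/4.81 = 0.7495 mA.

I ≈ 0.749 mA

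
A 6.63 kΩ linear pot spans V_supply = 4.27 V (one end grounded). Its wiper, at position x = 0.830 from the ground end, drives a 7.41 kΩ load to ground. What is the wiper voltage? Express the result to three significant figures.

Split the track: R_lower = x·R_p = 5.503 kΩ, R_upper = (1−x)·R_p = 1.127 kΩ.
(x·R_p) ‖ R_L = 3.158 kΩ.
Then V_out = V_supply · 3.158/(1.127 + 3.158) = 3.147 V.

V_out ≈ 3.15 V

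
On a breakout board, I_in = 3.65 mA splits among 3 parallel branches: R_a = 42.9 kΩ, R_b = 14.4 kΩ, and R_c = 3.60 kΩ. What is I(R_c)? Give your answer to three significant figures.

I ≈ 2.74 mA

Conductances: ΣG = 1/42.9 + 1/14.4 + 1/3.60 = 0.3705 (1/kΩ).
By the current-divider rule, I = I_in · G_k/ΣG = 3.65 × 0.7497 = 2.736 mA.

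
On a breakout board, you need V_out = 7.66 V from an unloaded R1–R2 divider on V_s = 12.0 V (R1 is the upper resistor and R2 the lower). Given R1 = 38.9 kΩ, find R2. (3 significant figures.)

Required fraction k = V_out/V_s = 0.6383.
So R2 = R1 · V_out/(V_s − V_out) = 38.9 × 7.66/(12.0 − 7.66) = 38.9 × 1.765 = 68.66 kΩ.

R2 ≈ 68.7 kΩ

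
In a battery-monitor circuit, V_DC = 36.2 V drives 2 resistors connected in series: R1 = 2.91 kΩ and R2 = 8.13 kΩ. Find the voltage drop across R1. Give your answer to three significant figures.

V ≈ 9.54 V

ΣR = 2.91 + 8.13 = 11.04 kΩ.
By the voltage-divider rule, V = 36.2 × 2.910/11.04 = 9.542 V.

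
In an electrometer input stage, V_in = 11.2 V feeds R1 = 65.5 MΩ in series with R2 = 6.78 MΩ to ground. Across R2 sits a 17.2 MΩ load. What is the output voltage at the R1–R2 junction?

V_out ≈ 0.774 V

R2 ‖ R_L = (6.78 × 17.2)/(6.78 + 17.2) = 4.863 MΩ.
Then V_out = V_in · R2'/(R1 + R2') = 11.2 × 4.863/70.36 = 0.7741 V.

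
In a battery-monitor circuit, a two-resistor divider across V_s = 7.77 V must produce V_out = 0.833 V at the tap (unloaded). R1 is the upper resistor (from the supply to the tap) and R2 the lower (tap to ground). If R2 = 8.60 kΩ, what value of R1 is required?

R1 ≈ 71.6 kΩ

Required fraction k = V_out/V_s = 0.1072.
R1 = R2·(1/k − 1) = 8.60 × 8.328 = 71.62 kΩ.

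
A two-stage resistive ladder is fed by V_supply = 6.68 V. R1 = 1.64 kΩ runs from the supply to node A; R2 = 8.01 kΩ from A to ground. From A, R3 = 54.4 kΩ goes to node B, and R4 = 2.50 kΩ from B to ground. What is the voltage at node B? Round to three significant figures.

The second stage (R3 + R4 = 56.90 kΩ) loads node A in parallel with R2.
R2 ‖ (R3+R4) = 7.022 kΩ.
So V_A = 6.68 × 0.8107 = 5.415 V.
Stage 2 is unloaded, so V_B = V_A · R4/(R3+R4) = 5.415 × 2.50/56.90 = 0.2379 V.

V_B ≈ 0.238 V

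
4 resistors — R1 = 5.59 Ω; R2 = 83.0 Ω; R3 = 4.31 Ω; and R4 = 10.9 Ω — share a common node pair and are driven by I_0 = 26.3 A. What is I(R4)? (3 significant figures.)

Conductances: ΣG = 1/5.59 + 1/83.0 + 1/4.31 + 1/10.9 = 0.5147 (1/Ω).
R4 takes the fraction G_k/ΣG = 0.09174/0.5147 = 0.1782, so I = 26.3 × 0.1782 = 4.688 A.

I ≈ 4.69 A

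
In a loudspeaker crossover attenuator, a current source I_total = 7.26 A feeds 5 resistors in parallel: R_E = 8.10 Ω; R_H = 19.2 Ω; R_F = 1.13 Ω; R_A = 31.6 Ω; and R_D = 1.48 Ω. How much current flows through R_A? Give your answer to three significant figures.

I ≈ 0.130 A

Total conductance ΣG = 1/8.10 + 1/19.2 + 1/1.13 + 1/31.6 + 1/1.48 = 1.768 (units of 1/Ω).
Current divider: I(R_A) = I_total · G_k/ΣG = 7.26 × (0.03165/1.768) = 7.26 × 0.01790 = 0.1300 A.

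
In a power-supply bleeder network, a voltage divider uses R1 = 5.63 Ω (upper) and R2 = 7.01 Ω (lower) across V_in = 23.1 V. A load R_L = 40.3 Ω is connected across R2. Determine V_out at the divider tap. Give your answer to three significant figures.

V_out ≈ 11.9 V

First combine the lower leg with the load: R2 ‖ R_L = 5.971 Ω.
Voltage divider with the loaded lower leg: V_out = 23.1 × 5.971/(5.63 + 5.971) = 23.1 × 0.5147 = 11.89 V.
(Unloaded it would be 12.8 V; the load pulls it down.)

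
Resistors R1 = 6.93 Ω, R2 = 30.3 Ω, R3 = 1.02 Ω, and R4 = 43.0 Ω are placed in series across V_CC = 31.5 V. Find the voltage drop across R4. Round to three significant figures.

ΣR = 6.93 + 30.3 + 1.02 + 43.0 = 81.25 Ω.
V = V_CC · R/ΣR = 31.5 × 0.5292 = 16.67 V.

V ≈ 16.7 V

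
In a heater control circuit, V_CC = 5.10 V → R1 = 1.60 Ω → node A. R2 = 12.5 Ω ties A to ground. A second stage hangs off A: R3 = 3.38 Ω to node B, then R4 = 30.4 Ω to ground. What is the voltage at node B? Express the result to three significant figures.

Node A sees R2 in parallel with the series input of stage 2, R3 + R4 = 33.78 Ω.
Effective lower resistance at A: R2 ‖ 33.78 = 9.124 Ω.
So V_A = 5.10 × 0.8508 = 4.339 V.
Stage 2 is unloaded, so V_B = V_A · R4/(R3+R4) = 4.339 × 30.4/33.78 = 3.905 V.

V_B ≈ 3.90 V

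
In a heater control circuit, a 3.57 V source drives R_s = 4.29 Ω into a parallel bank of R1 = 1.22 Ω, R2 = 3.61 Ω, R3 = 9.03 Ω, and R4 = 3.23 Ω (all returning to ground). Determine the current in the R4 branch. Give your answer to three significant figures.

I ≈ 0.147 A

Parallel bank: R_p = 1/(1/1.22 + 1/3.61 + 1/9.03 + 1/3.23) = 0.6592 Ω.
Node voltage V_A = V_s · R_p/(R_s + R_p) = 3.57 × 0.1332 = 0.4755 V.
I(R4) = V_A / R4 = 0.4755/3.23 = 0.1472 A.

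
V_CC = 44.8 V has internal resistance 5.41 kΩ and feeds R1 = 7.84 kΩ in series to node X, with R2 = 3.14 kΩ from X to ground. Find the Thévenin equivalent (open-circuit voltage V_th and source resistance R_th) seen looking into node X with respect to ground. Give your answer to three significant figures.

R1' = 5.41 + 7.84 = 13.25 kΩ (source resistance + R1).
Open-circuit (no load on X): V_th = V_CC · R2/(R1' + R2) = 44.8 × 3.14/(13.25 + 3.14) = 8.583 V.
Zeroing V_CC shorts the top of R1' to ground, so R_th = R1' ‖ R2 = 2.538 kΩ.

V_th ≈ 8.58 V, R_th ≈ 2.54 kΩ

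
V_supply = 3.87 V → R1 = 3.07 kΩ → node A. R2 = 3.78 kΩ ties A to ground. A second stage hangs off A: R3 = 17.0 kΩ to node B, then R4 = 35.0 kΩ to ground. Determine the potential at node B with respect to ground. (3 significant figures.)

The second stage (R3 + R4 = 52.00 kΩ) loads node A in parallel with R2.
R2 ‖ (R3+R4) = 3.524 kΩ.
V_A = 3.87 × 3.524/(3.07 + 3.524) = 2.068 V.
V_B = V_A × 0.6731 = 1.392 V.

V_B ≈ 1.39 V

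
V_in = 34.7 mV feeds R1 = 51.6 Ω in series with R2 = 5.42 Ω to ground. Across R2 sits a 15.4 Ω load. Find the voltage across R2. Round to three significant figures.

V_out ≈ 2.50 mV

R2 ‖ R_L = (5.42 × 15.4)/(5.42 + 15.4) = 4.009 Ω.
Then V_out = V_in · R2'/(R1 + R2') = 34.7 × 4.009/55.61 = 2.502 mV.
(Unloaded it would be 3.30 mV; the load pulls it down.)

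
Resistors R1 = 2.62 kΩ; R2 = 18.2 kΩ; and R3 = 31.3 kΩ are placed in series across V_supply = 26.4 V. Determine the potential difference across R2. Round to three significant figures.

V ≈ 9.22 V

Total series resistance ΣR = 2.62 + 18.2 + 31.3 = 52.12 kΩ.
By the voltage-divider rule, V = 26.4 × 18.20/52.12 = 9.219 V.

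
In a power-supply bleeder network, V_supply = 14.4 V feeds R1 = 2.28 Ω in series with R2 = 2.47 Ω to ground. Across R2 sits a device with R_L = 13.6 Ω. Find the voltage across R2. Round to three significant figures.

V_out ≈ 6.89 V

First combine the lower leg with the load: R2 ‖ R_L = 2.090 Ω.
Now apply the divider: V_out = 14.4 × 0.4783 = 6.888 V.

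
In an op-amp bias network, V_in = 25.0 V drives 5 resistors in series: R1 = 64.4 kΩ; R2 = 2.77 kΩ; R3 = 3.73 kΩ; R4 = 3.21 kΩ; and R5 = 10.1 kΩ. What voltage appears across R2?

V ≈ 0.822 V

ΣR = 64.4 + 2.77 + 3.73 + 3.21 + 10.1 = 84.21 kΩ.
V = V_in · R/ΣR = 25.0 × 0.03289 = 0.8223 V.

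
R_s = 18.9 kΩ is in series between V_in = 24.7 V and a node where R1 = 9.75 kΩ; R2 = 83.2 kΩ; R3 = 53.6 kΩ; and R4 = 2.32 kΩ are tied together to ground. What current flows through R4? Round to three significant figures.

Parallel bank: R_p = 1/(1/9.75 + 1/83.2 + 1/53.6 + 1/2.32) = 1.772 kΩ.
V_A by voltage divider: V_A = 24.7 × 1.772/(18.9 + 1.772) = 2.117 V.
I(R4) = V_A / R4 = 2.117/2.32 = 0.9127 mA.

I ≈ 0.913 mA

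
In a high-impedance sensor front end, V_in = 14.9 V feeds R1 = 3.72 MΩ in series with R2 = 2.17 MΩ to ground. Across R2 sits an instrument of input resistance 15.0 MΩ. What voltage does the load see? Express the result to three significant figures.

First combine the lower leg with the load: R2 ‖ R_L = 1.896 MΩ.
Now apply the divider: V_out = 14.9 × 0.3376 = 5.030 V.

V_out ≈ 5.03 V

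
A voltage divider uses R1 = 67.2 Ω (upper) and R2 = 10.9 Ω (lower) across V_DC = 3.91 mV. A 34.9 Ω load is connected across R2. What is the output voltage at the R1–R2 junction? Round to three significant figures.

V_out ≈ 0.430 mV

First combine the lower leg with the load: R2 ‖ R_L = 8.306 Ω.
Voltage divider with the loaded lower leg: V_out = 3.91 × 8.306/(67.2 + 8.306) = 3.91 × 0.1100 = 0.4301 mV.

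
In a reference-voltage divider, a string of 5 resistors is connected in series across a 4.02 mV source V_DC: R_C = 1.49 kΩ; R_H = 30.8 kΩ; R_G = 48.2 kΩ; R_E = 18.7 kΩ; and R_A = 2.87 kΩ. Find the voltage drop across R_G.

ΣR = 1.49 + 30.8 + 48.2 + 18.7 + 2.87 = 102.1 kΩ.
V = V_DC · R/ΣR = 4.02 × 0.4723 = 1.899 mV.

V ≈ 1.90 mV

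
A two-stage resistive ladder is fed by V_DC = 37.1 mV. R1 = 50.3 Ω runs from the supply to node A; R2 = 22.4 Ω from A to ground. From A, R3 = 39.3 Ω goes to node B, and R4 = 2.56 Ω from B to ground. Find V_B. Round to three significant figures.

V_B ≈ 0.510 mV

Node A sees R2 in parallel with the series input of stage 2, R3 + R4 = 41.86 Ω.
Effective lower resistance at A: R2 ‖ 41.86 = 14.59 Ω.
So V_A = 37.1 × 0.2249 = 8.342 mV.
V_B = V_A × 0.06116 = 0.5102 mV.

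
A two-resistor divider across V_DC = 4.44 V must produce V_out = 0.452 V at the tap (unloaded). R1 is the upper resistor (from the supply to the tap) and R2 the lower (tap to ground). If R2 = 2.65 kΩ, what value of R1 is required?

The divider ratio is R2/(R1+R2) = 0.452/4.44 = 0.1018.
So R1 = R2 · (V_DC/V_out − 1) = 2.65 × (4.44/0.452 − 1) = 2.65 × 8.823 = 23.38 kΩ.

R1 ≈ 23.4 kΩ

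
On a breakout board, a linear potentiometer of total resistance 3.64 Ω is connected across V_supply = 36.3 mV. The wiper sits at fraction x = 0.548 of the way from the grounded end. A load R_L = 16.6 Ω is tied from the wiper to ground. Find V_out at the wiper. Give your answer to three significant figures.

V_out ≈ 18.9 mV

Lower segment x·R_p = 1.995 Ω; upper segment (1−x)·R_p = 1.645 Ω.
R_L loads the lower segment: effective lower R = 1.781 Ω.
V_out = 36.3 × 1.781/(1.645 + 1.781) = 18.87 mV.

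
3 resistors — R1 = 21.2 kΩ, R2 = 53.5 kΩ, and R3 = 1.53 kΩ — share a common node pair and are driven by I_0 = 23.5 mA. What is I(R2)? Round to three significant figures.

I ≈ 0.611 mA

ΣG = 1/21.2 + 1/53.5 + 1/1.53 = 0.7195.
By the current-divider rule, I = I_0 · G_k/ΣG = 23.5 × 0.02598 = 0.6105 mA.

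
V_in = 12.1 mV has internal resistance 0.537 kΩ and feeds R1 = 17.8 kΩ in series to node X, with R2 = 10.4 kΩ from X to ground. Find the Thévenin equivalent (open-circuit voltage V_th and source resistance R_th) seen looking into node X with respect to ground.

V_th ≈ 4.38 mV, R_th ≈ 6.64 kΩ

R1' = 0.537 + 17.8 = 18.34 kΩ (source resistance + R1).
Open-circuit (no load on X): V_th = V_in · R2/(R1' + R2) = 12.1 × 10.4/(18.34 + 10.4) = 4.379 mV.
Zeroing V_in shorts the top of R1' to ground, so R_th = R1' ‖ R2 = 6.636 kΩ.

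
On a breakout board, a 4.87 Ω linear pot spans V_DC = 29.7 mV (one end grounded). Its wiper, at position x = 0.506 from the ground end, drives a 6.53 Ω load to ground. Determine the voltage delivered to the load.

The pot divides into 2.406 Ω above the wiper and 2.464 Ω below.
Lower segment in parallel with the load: 2.464 ‖ 6.53 = 1.789 Ω.
V_out = 29.7 × 1.789/(2.406 + 1.789) = 12.67 mV.

V_out ≈ 12.7 mV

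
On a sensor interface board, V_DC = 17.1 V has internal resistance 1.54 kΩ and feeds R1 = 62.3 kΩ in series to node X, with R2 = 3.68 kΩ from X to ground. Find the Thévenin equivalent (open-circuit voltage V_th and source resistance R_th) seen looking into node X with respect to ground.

V_th ≈ 0.932 V, R_th ≈ 3.48 kΩ

R1' = 1.54 + 62.3 = 63.84 kΩ (source resistance + R1).
Open-circuit (no load on X): V_th = V_DC · R2/(R1' + R2) = 17.1 × 3.68/(63.84 + 3.68) = 0.9320 V.
Looking into X with the source shorted: R_th = R1'·R2/(R1'+R2) = 63.84 × 3.68/67.52 = 3.479 kΩ.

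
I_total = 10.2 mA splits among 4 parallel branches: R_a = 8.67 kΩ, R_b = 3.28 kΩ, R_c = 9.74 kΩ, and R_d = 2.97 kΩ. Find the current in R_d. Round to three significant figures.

ΣG = 1/8.67 + 1/3.28 + 1/9.74 + 1/2.97 = 0.8596.
Current divider: I(R_d) = I_total · G_k/ΣG = 10.2 × (0.3367/0.8596) = 10.2 × 0.3917 = 3.995 mA.

I ≈ 4.00 mA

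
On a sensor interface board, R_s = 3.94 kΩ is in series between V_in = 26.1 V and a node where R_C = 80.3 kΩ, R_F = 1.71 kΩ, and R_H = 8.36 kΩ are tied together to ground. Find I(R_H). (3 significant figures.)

I ≈ 0.816 mA

Equivalent of the parallel group: R_p = 1.395 kΩ.
Node voltage V_A = V_in · R_p/(R_s + R_p) = 26.1 × 0.2615 = 6.825 V.
I(R_H) = V_A / R_H = 6.825/8.36 = 0.8163 mA.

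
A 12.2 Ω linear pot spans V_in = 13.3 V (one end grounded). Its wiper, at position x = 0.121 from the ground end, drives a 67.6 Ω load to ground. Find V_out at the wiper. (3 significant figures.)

V_out ≈ 1.58 V

Split the track: R_lower = x·R_p = 1.476 Ω, R_upper = (1−x)·R_p = 10.72 Ω.
R_L loads the lower segment: effective lower R = 1.445 Ω.
Loaded-divider output: V_out = 13.3 × 0.1187 = 1.579 V.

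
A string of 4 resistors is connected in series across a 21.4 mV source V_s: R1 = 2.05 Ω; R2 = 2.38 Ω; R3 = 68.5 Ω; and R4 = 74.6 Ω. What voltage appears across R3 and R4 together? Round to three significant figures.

Total series resistance ΣR = 2.05 + 2.38 + 68.5 + 74.6 = 147.5 Ω.
R_{R3..R4} = 68.5 + 74.6 = 143.1 Ω.
Voltage divider: V = V_s · (143.1 / 147.5) = 21.4 × 0.9700 = 20.76 mV.

V ≈ 20.8 mV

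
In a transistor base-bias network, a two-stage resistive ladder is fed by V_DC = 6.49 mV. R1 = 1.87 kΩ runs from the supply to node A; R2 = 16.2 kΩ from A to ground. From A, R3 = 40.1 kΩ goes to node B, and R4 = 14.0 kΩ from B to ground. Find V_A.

V_A ≈ 5.64 mV

Node A sees R2 in parallel with the series input of stage 2, R3 + R4 = 54.10 kΩ.
R2 ‖ (R3+R4) = 12.47 kΩ.
So V_A = 6.49 × 0.8696 = 5.643 mV.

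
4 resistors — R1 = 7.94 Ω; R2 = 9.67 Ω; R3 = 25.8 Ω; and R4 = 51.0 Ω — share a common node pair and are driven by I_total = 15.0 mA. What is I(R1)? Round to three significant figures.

I ≈ 6.57 mA

Total conductance ΣG = 1/7.94 + 1/9.67 + 1/25.8 + 1/51.0 = 0.2877 (units of 1/Ω).
R1 takes the fraction G_k/ΣG = 0.1259/0.2877 = 0.4377, so I = 15.0 × 0.4377 = 6.566 mA.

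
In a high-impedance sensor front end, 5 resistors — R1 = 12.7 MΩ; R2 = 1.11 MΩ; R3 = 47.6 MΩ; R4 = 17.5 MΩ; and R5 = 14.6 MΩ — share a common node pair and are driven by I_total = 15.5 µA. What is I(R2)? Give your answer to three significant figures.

I ≈ 12.4 µA

Conductances: ΣG = 1/12.7 + 1/1.11 + 1/47.6 + 1/17.5 + 1/14.6 = 1.126 (1/MΩ).
R2 takes the fraction G_k/ΣG = 0.9009/1.126 = 0.7999, so I = 15.5 × 0.7999 = 12.40 µA.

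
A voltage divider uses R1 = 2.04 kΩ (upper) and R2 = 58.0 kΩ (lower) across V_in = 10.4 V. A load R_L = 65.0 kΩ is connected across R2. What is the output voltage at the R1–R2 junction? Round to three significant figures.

V_out ≈ 9.75 V

The load sits in parallel with R2, giving an effective lower resistance R2' = R2·R_L/(R2+R_L) = 30.65 kΩ.
Now apply the divider: V_out = 10.4 × 0.9376 = 9.751 V.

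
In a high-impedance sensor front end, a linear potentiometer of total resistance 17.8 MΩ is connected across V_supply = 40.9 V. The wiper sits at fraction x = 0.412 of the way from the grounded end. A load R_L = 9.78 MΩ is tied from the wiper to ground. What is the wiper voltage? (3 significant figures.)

Lower segment x·R_p = 7.334 MΩ; upper segment (1−x)·R_p = 10.47 MΩ.
Lower segment in parallel with the load: 7.334 ‖ 9.78 = 4.191 MΩ.
Then V_out = V_supply · 4.191/(10.47 + 4.191) = 11.69 V.

V_out ≈ 11.7 V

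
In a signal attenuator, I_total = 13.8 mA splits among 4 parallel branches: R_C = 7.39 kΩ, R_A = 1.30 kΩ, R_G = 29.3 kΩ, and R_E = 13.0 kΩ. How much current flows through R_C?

I ≈ 1.84 mA

Conductances: ΣG = 1/7.39 + 1/1.30 + 1/29.3 + 1/13.0 = 1.016 (1/kΩ).
Current divider: I(R_C) = I_total · G_k/ΣG = 13.8 × (0.1353/1.016) = 13.8 × 0.1332 = 1.839 mA.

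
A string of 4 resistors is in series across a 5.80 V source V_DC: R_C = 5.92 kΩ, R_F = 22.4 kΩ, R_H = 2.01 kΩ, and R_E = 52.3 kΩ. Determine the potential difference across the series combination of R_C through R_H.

V ≈ 2.13 V

Total series resistance ΣR = 5.92 + 22.4 + 2.01 + 52.3 = 82.63 kΩ.
R_{R_C..R_H} = 5.92 + 22.4 + 2.01 = 30.33 kΩ.
By the voltage-divider rule, V = 5.80 × 30.33/82.63 = 2.129 V.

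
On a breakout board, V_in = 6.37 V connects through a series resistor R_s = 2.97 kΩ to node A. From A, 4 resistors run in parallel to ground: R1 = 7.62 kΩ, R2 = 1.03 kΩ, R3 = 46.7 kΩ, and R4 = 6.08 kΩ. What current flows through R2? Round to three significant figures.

Combine the parallel branches: R_p = (1/7.62 + 1/1.03 + 1/46.7 + 1/6.08)⁻¹ = 0.7764 kΩ.
V_A by voltage divider: V_A = 6.37 × 0.7764/(2.97 + 0.7764) = 1.320 V.
Branch current I = V_A/R2 = 1.320/1.03 = 1.282 mA.

I ≈ 1.28 mA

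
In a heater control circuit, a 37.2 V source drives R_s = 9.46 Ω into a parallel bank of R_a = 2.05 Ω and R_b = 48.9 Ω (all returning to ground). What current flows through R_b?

Parallel bank: R_p = 1/(1/2.05 + 1/48.9) = 1.968 Ω.
V_A by voltage divider: V_A = 37.2 × 1.968/(9.46 + 1.968) = 6.405 V.
I(R_b) = V_A / R_b = 6.405/48.9 = 0.1310 A.

I ≈ 0.131 A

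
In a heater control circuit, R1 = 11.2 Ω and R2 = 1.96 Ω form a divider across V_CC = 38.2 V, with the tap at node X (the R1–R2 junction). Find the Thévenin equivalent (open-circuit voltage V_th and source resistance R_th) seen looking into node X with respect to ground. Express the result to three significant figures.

Open-circuit (no load on X): V_th = V_CC · R2/(R1 + R2) = 38.2 × 1.96/(11.20 + 1.96) = 5.689 V.
With V_CC suppressed (replaced by a short), R_th = R1 ‖ R2 = (11.20 × 1.96)/(11.20 + 1.96) = 1.668 Ω.

V_th ≈ 5.69 V, R_th ≈ 1.67 Ω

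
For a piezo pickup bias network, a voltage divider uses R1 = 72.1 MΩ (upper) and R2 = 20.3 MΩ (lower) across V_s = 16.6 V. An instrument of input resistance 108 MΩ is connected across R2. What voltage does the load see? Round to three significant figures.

V_out ≈ 3.18 V

The load sits in parallel with R2, giving an effective lower resistance R2' = R2·R_L/(R2+R_L) = 17.09 MΩ.
Voltage divider with the loaded lower leg: V_out = 16.6 × 17.09/(72.1 + 17.09) = 16.6 × 0.1916 = 3.180 V.
(Unloaded it would be 3.65 V; the load pulls it down.)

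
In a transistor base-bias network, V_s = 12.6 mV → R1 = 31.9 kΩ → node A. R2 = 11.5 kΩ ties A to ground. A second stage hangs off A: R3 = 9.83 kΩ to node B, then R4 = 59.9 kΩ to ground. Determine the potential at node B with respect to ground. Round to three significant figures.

V_B ≈ 2.56 mV

Looking into the second stage from A: R3 + R4 = 69.73 kΩ appears in parallel with R2.
Effective lower resistance at A: R2 ‖ 69.73 = 9.872 kΩ.
So V_A = 12.6 × 0.2363 = 2.978 mV.
Stage 2 is unloaded, so V_B = V_A · R4/(R3+R4) = 2.978 × 59.9/69.73 = 2.558 mV.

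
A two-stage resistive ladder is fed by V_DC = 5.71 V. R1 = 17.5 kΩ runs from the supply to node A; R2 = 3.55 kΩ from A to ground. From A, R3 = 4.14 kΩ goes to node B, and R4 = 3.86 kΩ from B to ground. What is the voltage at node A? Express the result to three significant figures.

V_A ≈ 0.703 V

Looking into the second stage from A: R3 + R4 = 8.000 kΩ appears in parallel with R2.
R2 ‖ (R3+R4) = 2.459 kΩ.
So V_A = 5.71 × 0.1232 = 0.7035 V.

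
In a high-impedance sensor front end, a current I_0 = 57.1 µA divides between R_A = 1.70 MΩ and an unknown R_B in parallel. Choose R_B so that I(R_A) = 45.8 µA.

The fraction through R_A equals R_B/(R_A+R_B).
45.8/57.1 = R_B/(R_A + R_B) → R_B = R_A · (0.8021)/(1 − 0.8021) = 1.70 × 4.053 = 6.890 MΩ.

R_B ≈ 6.89 MΩ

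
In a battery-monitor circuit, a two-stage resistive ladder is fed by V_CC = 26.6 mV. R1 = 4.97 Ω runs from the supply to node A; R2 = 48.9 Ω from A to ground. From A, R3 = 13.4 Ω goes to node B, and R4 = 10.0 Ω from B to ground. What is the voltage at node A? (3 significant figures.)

The second stage (R3 + R4 = 23.40 Ω) loads node A in parallel with R2.
Effective lower resistance at A: R2 ‖ 23.40 = 15.83 Ω.
V_A = 26.6 × 15.83/(4.97 + 15.83) = 20.24 mV.

V_A ≈ 20.2 mV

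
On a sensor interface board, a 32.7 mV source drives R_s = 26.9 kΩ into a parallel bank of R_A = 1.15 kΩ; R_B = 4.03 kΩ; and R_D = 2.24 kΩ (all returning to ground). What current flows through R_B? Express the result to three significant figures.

Parallel bank: R_p = 1/(1/1.15 + 1/4.03 + 1/2.24) = 0.6393 kΩ.
V_A = 32.7 × 0.6393/27.54 = 0.7591 mV.
Branch current I = V_A/R_B = 0.7591/4.03 = 0.1884 µA.

I ≈ 0.188 µA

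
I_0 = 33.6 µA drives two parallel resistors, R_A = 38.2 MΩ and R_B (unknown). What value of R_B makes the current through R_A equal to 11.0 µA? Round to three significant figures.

The fraction through R_A equals R_B/(R_A+R_B).
With f = 0.3274, R_B = R_A · f/(1−f) = 38.2 × 0.4867 = 18.59 MΩ.

R_B ≈ 18.6 MΩ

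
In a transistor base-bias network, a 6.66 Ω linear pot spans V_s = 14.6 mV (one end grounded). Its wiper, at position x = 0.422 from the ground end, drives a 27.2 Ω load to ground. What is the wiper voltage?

Split the track: R_lower = x·R_p = 2.811 Ω, R_upper = (1−x)·R_p = 3.849 Ω.
(x·R_p) ‖ R_L = 2.547 Ω.
Loaded-divider output: V_out = 14.6 × 0.3982 = 5.814 mV.
(Unloaded: V_out = x·V_s = 6.16 mV.)

V_out ≈ 5.81 mV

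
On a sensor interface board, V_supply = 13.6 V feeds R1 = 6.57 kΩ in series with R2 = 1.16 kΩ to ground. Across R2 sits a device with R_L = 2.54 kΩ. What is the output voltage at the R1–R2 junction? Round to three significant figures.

R2 ‖ R_L = (1.16 × 2.54)/(1.16 + 2.54) = 0.7963 kΩ.
Voltage divider with the loaded lower leg: V_out = 13.6 × 0.7963/(6.57 + 0.7963) = 13.6 × 0.1081 = 1.470 V.

V_out ≈ 1.47 V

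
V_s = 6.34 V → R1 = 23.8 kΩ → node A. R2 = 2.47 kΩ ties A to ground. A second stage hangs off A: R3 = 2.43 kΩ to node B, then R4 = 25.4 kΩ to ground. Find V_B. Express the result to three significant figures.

V_B ≈ 0.504 V

Looking into the second stage from A: R3 + R4 = 27.83 kΩ appears in parallel with R2.
Effective lower resistance at A: R2 ‖ 27.83 = 2.269 kΩ.
So V_A = 6.34 × 0.08703 = 0.5517 V.
V_B = V_A × 0.9127 = 0.5036 V.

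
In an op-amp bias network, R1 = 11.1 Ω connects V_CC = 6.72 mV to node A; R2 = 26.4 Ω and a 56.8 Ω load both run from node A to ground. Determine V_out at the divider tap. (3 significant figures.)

The load sits in parallel with R2, giving an effective lower resistance R2' = R2·R_L/(R2+R_L) = 18.02 Ω.
Then V_out = V_CC · R2'/(R1 + R2') = 6.72 × 18.02/29.12 = 4.159 mV.

V_out ≈ 4.16 mV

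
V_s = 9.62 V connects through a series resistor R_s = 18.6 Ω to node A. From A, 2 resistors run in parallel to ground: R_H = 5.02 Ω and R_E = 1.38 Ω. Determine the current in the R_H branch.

I ≈ 0.105 A

Parallel bank: R_p = 1/(1/5.02 + 1/1.38) = 1.082 Ω.
V_A by voltage divider: V_A = 9.62 × 1.082/(18.6 + 1.082) = 0.5291 V.
I(R_H) = V_A / R_H = 0.5291/5.02 = 0.1054 A.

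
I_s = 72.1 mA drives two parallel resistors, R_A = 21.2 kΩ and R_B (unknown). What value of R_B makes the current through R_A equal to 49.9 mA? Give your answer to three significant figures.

R_B ≈ 47.7 kΩ

Two-branch current divider: I_A = I_s · R_B/(R_A + R_B).
With f = 0.6921, R_B = R_A · f/(1−f) = 21.2 × 2.248 = 47.65 kΩ.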